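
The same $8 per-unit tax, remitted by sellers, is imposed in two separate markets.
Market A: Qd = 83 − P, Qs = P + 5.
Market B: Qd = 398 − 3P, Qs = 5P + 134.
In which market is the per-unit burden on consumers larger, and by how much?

Market B, by $1.

Market A: pre-tax P* = $39, Q* = 44; post-tax Q = 40; per-unit burden on consumers = $4.
Market B: pre-tax P* = $33, Q* = 299; post-tax Q = 284; per-unit burden on consumers = $5.
Difference: $4 vs $5 → market B is larger by $1.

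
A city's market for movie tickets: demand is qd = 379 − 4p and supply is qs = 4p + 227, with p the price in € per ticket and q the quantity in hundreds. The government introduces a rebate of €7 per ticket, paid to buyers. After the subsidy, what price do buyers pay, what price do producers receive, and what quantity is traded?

Buyers pay €15.5; producers receive €22.5; quantity = 317.

Without the subsidy, 379 − 4p = 4p + 227 gives 8p = 152, so p* = €19 and q* = 303.
With a per-unit subsidy paid to buyers, each effectively pays p − 7, so demand becomes qd = 379 − 4(p − 7).
Solving gives q = 317 with buyers paying €15.5 and producers receiving €22.5 (the €7 wedge).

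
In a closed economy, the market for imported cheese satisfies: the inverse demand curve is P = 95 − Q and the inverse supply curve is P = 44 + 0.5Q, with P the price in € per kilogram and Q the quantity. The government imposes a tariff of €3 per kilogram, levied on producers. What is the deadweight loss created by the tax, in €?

Inverting to Q(P) form: Qd = 95 − P; Qs = 2P − 88.
Without the tax, 95 − P = 2P − 88 gives 3P = 183, so P* = €61 and Q* = 34.
With the tax collected from producers, supply shifts: Qs = 2(P − 3) − 88.
New equilibrium: buyers pay €63, producers receive €60, Q = 32. (Wedge: Pb − Ps = 3.)
Quantity falls by |ΔQ| = |34 − 32| = 2.
DWL = ½ · t · |ΔQ| = ½ · 3 · 2 = €3.

Deadweight loss = €3.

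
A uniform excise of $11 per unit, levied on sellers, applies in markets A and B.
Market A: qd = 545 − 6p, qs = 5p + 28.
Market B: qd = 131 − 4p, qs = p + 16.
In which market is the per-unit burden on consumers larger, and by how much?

Market A: pre-tax p* = $47, q* = 263; post-tax q = 233; per-unit burden on consumers = $5.
Market B: pre-tax p* = $23, q* = 39; post-tax q = 30.2; per-unit burden on consumers = $2.2.
Difference: $5 vs $2.2 → market A is larger by $2.8.

Market A, by $2.8.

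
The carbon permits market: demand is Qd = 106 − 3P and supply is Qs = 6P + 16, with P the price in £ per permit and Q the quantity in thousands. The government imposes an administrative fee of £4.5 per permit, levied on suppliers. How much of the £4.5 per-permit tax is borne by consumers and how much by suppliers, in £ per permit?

Without the tax, 106 − 3P = 6P + 16 gives 9P = 90, so P* = £10 and Q* = 76.
With the tax collected from suppliers, supply shifts: Qs = 6(P − 4.5) + 16.
Solving gives Q = 67 with consumers paying £13 and suppliers receiving £8.5 (the £4.5 wedge).
Burden on consumers: £3; on suppliers: £1.5. (They sum to £4.5.)

Consumers bear £3 per permit; suppliers bear £1.5 per permit.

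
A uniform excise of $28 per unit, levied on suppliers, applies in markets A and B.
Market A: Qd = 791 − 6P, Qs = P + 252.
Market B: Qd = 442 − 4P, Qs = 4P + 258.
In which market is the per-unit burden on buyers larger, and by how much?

Market B, by $10.

Market A: pre-tax P* = $77, Q* = 329; post-tax Q = 305; per-unit burden on buyers = $4.
Market B: pre-tax P* = $23, Q* = 350; post-tax Q = 294; per-unit burden on buyers = $14.
Difference: $4 vs $14 → market B is larger by $10.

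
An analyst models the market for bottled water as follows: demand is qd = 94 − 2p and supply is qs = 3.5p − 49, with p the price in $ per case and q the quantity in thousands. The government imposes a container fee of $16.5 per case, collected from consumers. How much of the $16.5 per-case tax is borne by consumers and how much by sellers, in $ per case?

Consumers bear $10.5 per case; sellers bear $6 per case.

Without the tax, 94 − 2p = 3.5p − 49 gives 5.5p = 143, so p* = $26 and q* = 42.
With the tax collected from consumers, demand (in seller-price terms) shifts: qd = 94 − 2(p + 16.5).
New equilibrium: consumers pay $36.5, sellers receive $20, q = 21. (Wedge: pb − ps = 16.5.)
Burden on consumers: $10.5; on sellers: $6. (They sum to $16.5.)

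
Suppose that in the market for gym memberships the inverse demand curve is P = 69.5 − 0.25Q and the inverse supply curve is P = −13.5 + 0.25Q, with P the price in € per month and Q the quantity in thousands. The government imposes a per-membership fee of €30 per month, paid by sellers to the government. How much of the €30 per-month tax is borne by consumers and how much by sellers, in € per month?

Rewrite in direct form: Qd = 278 − 4P and Qs = 4P + 54.
Without the tax, 278 − 4P = 4P + 54 gives 8P = 224, so P* = €28 and Q* = 166.
With the tax collected from sellers, supply shifts: Qs = 4(P − 30) + 54.
New equilibrium: consumers pay €43, sellers receive €13, Q = 106. (Wedge: Pb − Ps = 30.)
Burden on consumers: €15; on sellers: €15. (They sum to €30.)

Consumers bear €15 per month; sellers bear €15 per month.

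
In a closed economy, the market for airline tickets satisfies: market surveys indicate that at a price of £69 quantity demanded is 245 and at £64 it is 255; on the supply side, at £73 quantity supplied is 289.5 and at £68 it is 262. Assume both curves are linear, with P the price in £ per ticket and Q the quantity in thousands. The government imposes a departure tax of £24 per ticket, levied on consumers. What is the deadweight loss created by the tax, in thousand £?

Demand slope: (255 − 245)/(64 − 69) = -2, so Qd = 383 − 2P.
Supply slope: (262 − 289.5)/(68 − 73) = 5.5, so Qs = 5.5P − 112.
Before the tax: set 383 − 2P = 5.5P − 112 → P* = £66, Q* = 251.
With the tax collected from consumers, demand (in seller-price terms) shifts: Qd = 383 − 2(P + 24).
New equilibrium: consumers pay £83.6, producers receive £59.6, Q = 215.8. (Wedge: Pb − Ps = 24.)
Quantity falls by |ΔQ| = |251 − 215.8| = 35.2.
DWL = ½ · t · |ΔQ| = ½ · 24 · 35.2 = £422.4.

Deadweight loss = £422.4 thousand.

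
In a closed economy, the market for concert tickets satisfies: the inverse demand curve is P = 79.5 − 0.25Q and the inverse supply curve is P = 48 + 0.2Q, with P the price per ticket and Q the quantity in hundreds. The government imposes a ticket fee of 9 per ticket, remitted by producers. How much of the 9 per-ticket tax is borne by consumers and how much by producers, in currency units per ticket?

Consumers bear 5 per ticket; producers bear 4 per ticket.

Rewrite in direct form: Qd = 318 − 4P and Qs = 5P − 240.
Before the tax: set 318 − 4P = 5P − 240 → P* = 62, Q* = 70.
With the tax collected from producers, supply shifts: Qs = 5(P − 9) − 240.
Solving gives Q = 50 with consumers paying 67 and producers receiving 58 (the 9 wedge).
Burden on consumers: 5; on producers: 4. (They sum to 9.)
The less price-elastic side of the market bears the larger share of a per-unit tax.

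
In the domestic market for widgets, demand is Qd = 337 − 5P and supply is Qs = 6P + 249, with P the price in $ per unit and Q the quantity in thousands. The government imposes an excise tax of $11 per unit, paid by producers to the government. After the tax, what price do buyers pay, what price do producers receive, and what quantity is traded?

Before the tax: set 337 − 5P = 6P + 249 → P* = $8, Q* = 297.
With the tax collected from producers, supply shifts: Qs = 6(P − 11) + 249.
Solving gives Q = 267 with buyers paying $14 and producers receiving $3 (the $11 wedge).
The less price-elastic side of the market bears the larger share of a per-unit tax.

Buyers pay $14; producers receive $3; quantity = 267.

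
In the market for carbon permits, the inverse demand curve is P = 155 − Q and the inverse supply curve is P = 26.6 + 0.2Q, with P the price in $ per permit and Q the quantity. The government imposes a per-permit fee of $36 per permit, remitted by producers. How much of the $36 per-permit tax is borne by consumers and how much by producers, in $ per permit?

Consumers bear $30 per permit; producers bear $6 per permit.

Inverting to Q(P) form: Qd = 155 − P; Qs = 5P − 133.
Without the tax, 155 − P = 5P − 133 gives 6P = 288, so P* = $48 and Q* = 107.
With the tax collected from producers, supply shifts: Qs = 5(P − 36) − 133.
Solving gives Q = 77 with consumers paying $78 and producers receiving $42 (the $36 wedge).
Burden on consumers: $30; on producers: $6. (They sum to $36.)
The less price-elastic side of the market bears the larger share of a per-unit tax.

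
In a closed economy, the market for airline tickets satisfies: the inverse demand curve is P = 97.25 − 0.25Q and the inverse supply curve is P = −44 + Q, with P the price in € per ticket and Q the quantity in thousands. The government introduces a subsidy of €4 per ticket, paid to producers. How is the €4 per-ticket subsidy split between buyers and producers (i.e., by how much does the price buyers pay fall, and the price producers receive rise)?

Rewrite in direct form: Qd = 389 − 4P and Qs = P + 44.
Before the subsidy: set 389 − 4P = P + 44 → P* = €69, Q* = 113.
With a per-unit subsidy paid to producers, each receives P + 4 per unit sold, so supply becomes Qs = (P + 4) + 44.
Solving gives Q = 116.2 with buyers paying €68.2 and producers receiving €72.2 (the €4 wedge).
Gain to buyers: €0.8; to producers: €3.2. (They sum to €4.)

Buyers gain €0.8 per ticket; producers gain €3.2 per ticket.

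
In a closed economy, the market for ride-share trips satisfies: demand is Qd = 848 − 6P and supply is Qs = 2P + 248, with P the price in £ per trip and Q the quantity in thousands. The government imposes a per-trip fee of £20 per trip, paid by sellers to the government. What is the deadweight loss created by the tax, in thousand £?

Deadweight loss = £300 thousand.

Without the tax, 848 − 6P = 2P + 248 gives 8P = 600, so P* = £75 and Q* = 398.
With the tax collected from sellers, supply shifts: Qs = 2(P − 20) + 248.
Solving gives Q = 368 with buyers paying £80 and sellers receiving £60 (the £20 wedge).
Quantity falls by |ΔQ| = |398 − 368| = 30.
DWL = ½ · t · |ΔQ| = ½ · 20 · 30 = £300.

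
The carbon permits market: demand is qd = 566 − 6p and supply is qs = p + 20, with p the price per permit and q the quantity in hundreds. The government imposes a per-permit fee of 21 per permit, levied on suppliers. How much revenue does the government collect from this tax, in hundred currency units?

Before the tax: set 566 − 6p = p + 20 → p* = 78, q* = 98.
With the tax collected from suppliers, supply shifts: qs = (p − 21) + 20.
Solving gives q = 80 with buyers paying 81 and suppliers receiving 60 (the 21 wedge).
Revenue = t · Q = 21 · 80 = 1680.

Tax revenue = 1680 hundred.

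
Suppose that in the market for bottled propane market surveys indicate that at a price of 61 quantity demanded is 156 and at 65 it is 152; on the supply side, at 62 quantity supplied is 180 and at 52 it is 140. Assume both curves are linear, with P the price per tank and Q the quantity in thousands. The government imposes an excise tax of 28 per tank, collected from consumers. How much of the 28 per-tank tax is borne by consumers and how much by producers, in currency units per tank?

Demand slope: (152 − 156)/(65 − 61) = -1, so Qd = 217 − P.
Supply slope: (140 − 180)/(52 − 62) = 4, so Qs = 4P − 68.
Before the tax: set 217 − P = 4P − 68 → P* = 57, Q* = 160.
With the tax collected from consumers, demand (in seller-price terms) shifts: Qd = 217 − (P + 28).
New equilibrium: consumers pay 79.4, producers receive 51.4, Q = 137.6. (Wedge: Pb − Ps = 28.)
Burden on consumers: 22.4; on producers: 5.6. (They sum to 28.)
The less price-elastic side of the market bears the larger share of a per-unit tax.

Consumers bear 22.4 per tank; producers bear 5.6 per tank.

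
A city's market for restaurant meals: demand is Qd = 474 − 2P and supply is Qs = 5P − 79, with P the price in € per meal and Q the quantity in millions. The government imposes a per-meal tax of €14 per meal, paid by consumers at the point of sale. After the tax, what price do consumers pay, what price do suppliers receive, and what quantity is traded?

Before the tax: set 474 − 2P = 5P − 79 → P* = €79, Q* = 316.
With the tax collected from consumers, demand (in seller-price terms) shifts: Qd = 474 − 2(P + 14).
New equilibrium: consumers pay €89, suppliers receive €75, Q = 296. (Wedge: Pb − Ps = 14.)
The less price-elastic side of the market bears the larger share of a per-unit tax.

Consumers pay €89; suppliers receive €75; quantity = 296.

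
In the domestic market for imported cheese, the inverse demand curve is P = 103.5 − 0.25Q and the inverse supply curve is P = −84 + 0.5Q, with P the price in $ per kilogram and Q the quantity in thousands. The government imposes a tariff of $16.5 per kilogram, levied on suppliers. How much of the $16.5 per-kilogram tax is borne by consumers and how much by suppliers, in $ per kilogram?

Consumers bear $5.5 per kilogram; suppliers bear $11 per kilogram.

Rewrite in direct form: Qd = 414 − 4P and Qs = 2P + 168.
Before the tax: set 414 − 4P = 2P + 168 → P* = $41, Q* = 250.
With the tax collected from suppliers, supply shifts: Qs = 2(P − 16.5) + 168.
Solving gives Q = 228 with consumers paying $46.5 and suppliers receiving $30 (the $16.5 wedge).
Burden on consumers: $5.5; on suppliers: $11. (They sum to $16.5.)
The less price-elastic side of the market bears the larger share of a per-unit tax.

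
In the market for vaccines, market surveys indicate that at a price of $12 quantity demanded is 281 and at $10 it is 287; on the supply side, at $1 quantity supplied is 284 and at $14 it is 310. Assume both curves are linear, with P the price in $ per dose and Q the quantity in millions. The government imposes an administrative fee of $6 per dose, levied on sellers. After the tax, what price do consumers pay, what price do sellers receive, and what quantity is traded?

Consumers pay $9.4; sellers receive $3.4; quantity = 288.8.

Demand slope: (287 − 281)/(10 − 12) = -3, so Qd = 317 − 3P.
Supply slope: (310 − 284)/(14 − 1) = 2, so Qs = 2P + 282.
Before the tax: set 317 − 3P = 2P + 282 → P* = $7, Q* = 296.
With the tax collected from sellers, supply shifts: Qs = 2(P − 6) + 282.
Solving gives Q = 288.8 with consumers paying $9.4 and sellers receiving $3.4 (the $6 wedge).
The less price-elastic side of the market bears the larger share of a per-unit tax.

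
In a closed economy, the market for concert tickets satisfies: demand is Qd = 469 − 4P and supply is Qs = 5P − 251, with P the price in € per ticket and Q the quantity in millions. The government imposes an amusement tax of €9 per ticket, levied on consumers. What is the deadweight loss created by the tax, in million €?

Deadweight loss = €90 million.

Without the tax, 469 − 4P = 5P − 251 gives 9P = 720, so P* = €80 and Q* = 149.
With the tax collected from consumers, demand (in seller-price terms) shifts: Qd = 469 − 4(P + 9).
Solving gives Q = 129 with consumers paying €85 and suppliers receiving €76 (the €9 wedge).
Quantity falls by |ΔQ| = |149 − 129| = 20.
DWL = ½ · t · |ΔQ| = ½ · 9 · 20 = €90.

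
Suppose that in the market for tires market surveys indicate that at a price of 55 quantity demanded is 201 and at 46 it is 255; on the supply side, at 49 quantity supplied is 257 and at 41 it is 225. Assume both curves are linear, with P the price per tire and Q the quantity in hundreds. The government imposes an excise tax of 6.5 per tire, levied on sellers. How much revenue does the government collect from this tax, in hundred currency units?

Demand slope: (255 − 201)/(46 − 55) = -6, so Qd = 531 − 6P.
Supply slope: (225 − 257)/(41 − 49) = 4, so Qs = 4P + 61.
Without the tax, 531 − 6P = 4P + 61 gives 10P = 470, so P* = 47 and Q* = 249.
With the tax collected from sellers, supply shifts: Qs = 4(P − 6.5) + 61.
New equilibrium: buyers pay 49.6, sellers receive 43.1, Q = 233.4. (Wedge: Pb − Ps = 6.5.)
Revenue = t · Q = 6.5 · 233.4 = 1517.1.

Tax revenue = 1517.1 hundred.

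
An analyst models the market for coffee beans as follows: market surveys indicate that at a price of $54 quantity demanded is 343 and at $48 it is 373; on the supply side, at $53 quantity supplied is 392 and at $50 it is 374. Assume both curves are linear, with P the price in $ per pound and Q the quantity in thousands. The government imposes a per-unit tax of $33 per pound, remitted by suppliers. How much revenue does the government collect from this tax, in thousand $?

Demand slope: (373 − 343)/(48 − 54) = -5, so Qd = 613 − 5P.
Supply slope: (374 − 392)/(50 − 53) = 6, so Qs = 6P + 74.
Before the tax: set 613 − 5P = 6P + 74 → P* = $49, Q* = 368.
With the tax collected from suppliers, supply shifts: Qs = 6(P − 33) + 74.
New equilibrium: buyers pay $67, suppliers receive $34, Q = 278. (Wedge: Pb − Ps = 33.)
Revenue = t · Q = 33 · 278 = $9174.

Tax revenue = $9174 thousand.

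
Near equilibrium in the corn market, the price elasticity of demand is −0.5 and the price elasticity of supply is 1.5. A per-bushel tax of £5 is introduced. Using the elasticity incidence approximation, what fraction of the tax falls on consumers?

Consumers' share ≈ 0.75.

Incidence ratio: consumers' share ≈ εs / (εs + |εd|) = 1.5 / (1.5 + 0.5) = 0.75.
Supply is the more elastic side, so consumers bear the larger share.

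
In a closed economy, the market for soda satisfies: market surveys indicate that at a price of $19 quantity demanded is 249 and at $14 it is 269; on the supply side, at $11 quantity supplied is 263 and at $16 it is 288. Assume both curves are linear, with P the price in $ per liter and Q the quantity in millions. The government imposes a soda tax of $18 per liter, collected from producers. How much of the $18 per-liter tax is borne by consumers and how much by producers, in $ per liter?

Demand slope: (269 − 249)/(14 − 19) = -4, so Qd = 325 − 4P.
Supply slope: (288 − 263)/(16 − 11) = 5, so Qs = 5P + 208.
Before the tax: set 325 − 4P = 5P + 208 → P* = $13, Q* = 273.
With the tax collected from producers, supply shifts: Qs = 5(P − 18) + 208.
New equilibrium: consumers pay $23, producers receive $5, Q = 233. (Wedge: Pb − Ps = 18.)
Burden on consumers: $10; on producers: $8. (They sum to $18.)
The less price-elastic side of the market bears the larger share of a per-unit tax.

Consumers bear $10 per liter; producers bear $8 per liter.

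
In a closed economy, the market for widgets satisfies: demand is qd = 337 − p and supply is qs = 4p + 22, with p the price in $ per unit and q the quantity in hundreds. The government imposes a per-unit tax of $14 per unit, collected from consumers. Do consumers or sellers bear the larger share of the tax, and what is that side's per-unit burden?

Consumers bear the larger share: $11.2 per unit.

Before the tax: set 337 − p = 4p + 22 → p* = $63, q* = 274.
With the tax collected from consumers, demand (in seller-price terms) shifts: qd = 337 − (p + 14).
Solving gives q = 262.8 with consumers paying $74.2 and sellers receiving $60.2 (the $14 wedge).
Per-unit burden: consumers $11.2, sellers $2.8.
Consumers take the larger share because demand is less price-elastic here (demand slope 1 vs supply slope 4).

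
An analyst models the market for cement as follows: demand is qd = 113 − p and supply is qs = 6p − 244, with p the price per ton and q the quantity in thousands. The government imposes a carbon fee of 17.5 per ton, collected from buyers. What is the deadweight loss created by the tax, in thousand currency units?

Deadweight loss = 131.25 thousand.

Without the tax, 113 − p = 6p − 244 gives 7p = 357, so p* = 51 and q* = 62.
With the tax collected from buyers, demand (in seller-price terms) shifts: qd = 113 − (p + 17.5).
Solving gives q = 47 with buyers paying 66 and producers receiving 48.5 (the 17.5 wedge).
Quantity falls by |ΔQ| = |62 − 47| = 15.
DWL = ½ · t · |ΔQ| = ½ · 17.5 · 15 = 131.25.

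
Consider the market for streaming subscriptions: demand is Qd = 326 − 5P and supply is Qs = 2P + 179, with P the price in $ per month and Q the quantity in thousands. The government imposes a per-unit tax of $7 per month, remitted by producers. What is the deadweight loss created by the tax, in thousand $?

Deadweight loss = $35 thousand.

Before the tax: set 326 − 5P = 2P + 179 → P* = $21, Q* = 221.
With the tax collected from producers, supply shifts: Qs = 2(P − 7) + 179.
New equilibrium: consumers pay $23, producers receive $16, Q = 211. (Wedge: Pb − Ps = 7.)
Quantity falls by |ΔQ| = |221 − 211| = 10.
DWL = ½ · t · |ΔQ| = ½ · 7 · 10 = $35.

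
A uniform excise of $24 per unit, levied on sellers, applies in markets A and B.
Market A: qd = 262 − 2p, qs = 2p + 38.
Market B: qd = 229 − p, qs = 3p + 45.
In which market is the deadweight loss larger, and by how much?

Market A: pre-tax p* = $56, q* = 150; post-tax q = 126; deadweight loss = $288.
Market B: pre-tax p* = $46, q* = 183; post-tax q = 165; deadweight loss = $216.
Difference: $288 vs $216 → market A is larger by $72.

Market A, by $72.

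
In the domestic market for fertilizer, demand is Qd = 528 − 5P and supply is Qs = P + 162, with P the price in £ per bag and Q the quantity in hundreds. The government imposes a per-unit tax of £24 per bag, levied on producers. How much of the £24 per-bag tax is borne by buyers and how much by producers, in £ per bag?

Without the tax, 528 − 5P = P + 162 gives 6P = 366, so P* = £61 and Q* = 223.
With the tax collected from producers, supply shifts: Qs = (P − 24) + 162.
Solving gives Q = 203 with buyers paying £65 and producers receiving £41 (the £24 wedge).
Burden on buyers: £4; on producers: £20. (They sum to £24.)

Buyers bear £4 per bag; producers bear £20 per bag.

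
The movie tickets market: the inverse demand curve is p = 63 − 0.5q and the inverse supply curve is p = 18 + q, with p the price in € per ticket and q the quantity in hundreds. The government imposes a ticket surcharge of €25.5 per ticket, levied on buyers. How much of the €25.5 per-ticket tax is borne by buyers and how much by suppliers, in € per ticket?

Inverting to q(p) form: qd = 126 − 2p; qs = p − 18.
Without the tax, 126 − 2p = p − 18 gives 3p = 144, so p* = €48 and q* = 30.
With the tax collected from buyers, demand (in seller-price terms) shifts: qd = 126 − 2(p + 25.5).
Solving gives q = 13 with buyers paying €56.5 and suppliers receiving €31 (the €25.5 wedge).
Burden on buyers: €8.5; on suppliers: €17. (They sum to €25.5.)

Buyers bear €8.5 per ticket; suppliers bear €17 per ticket.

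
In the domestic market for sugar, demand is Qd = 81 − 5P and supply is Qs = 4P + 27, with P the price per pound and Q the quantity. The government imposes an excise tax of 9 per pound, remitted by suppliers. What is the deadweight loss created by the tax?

Deadweight loss = 90.

Without the tax, 81 − 5P = 4P + 27 gives 9P = 54, so P* = 6 and Q* = 51.
With the tax collected from suppliers, supply shifts: Qs = 4(P − 9) + 27.
New equilibrium: consumers pay 10, suppliers receive 1, Q = 31. (Wedge: Pb − Ps = 9.)
Quantity falls by |ΔQ| = |51 − 31| = 20.
DWL = ½ · t · |ΔQ| = ½ · 9 · 20 = 90.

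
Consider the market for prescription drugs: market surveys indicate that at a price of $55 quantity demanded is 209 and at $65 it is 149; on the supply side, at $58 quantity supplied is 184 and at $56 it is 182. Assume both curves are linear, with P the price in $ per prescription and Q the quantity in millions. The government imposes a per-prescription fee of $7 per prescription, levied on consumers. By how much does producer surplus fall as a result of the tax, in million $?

Demand slope: (149 − 209)/(65 − 55) = -6, so Qd = 539 − 6P.
Supply slope: (182 − 184)/(56 − 58) = 1, so Qs = P + 126.
Before the tax: set 539 − 6P = P + 126 → P* = $59, Q* = 185.
With the tax collected from consumers, demand (in seller-price terms) shifts: Qd = 539 − 6(P + 7).
New equilibrium: consumers pay $60, suppliers receive $53, Q = 179. (Wedge: Pb − Ps = 7.)
ΔPS is the trapezoid between Q = 179 and Q = 185 of height $6: ½ · (185 + 179) · 6 = $1092.

Producer surplus falls by $1092 million.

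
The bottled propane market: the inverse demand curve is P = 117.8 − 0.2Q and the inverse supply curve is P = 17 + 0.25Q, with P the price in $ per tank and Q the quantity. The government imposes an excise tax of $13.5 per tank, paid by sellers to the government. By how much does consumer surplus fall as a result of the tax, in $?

Rewrite in direct form: Qd = 589 − 5P and Qs = 4P − 68.
Without the tax, 589 − 5P = 4P − 68 gives 9P = 657, so P* = $73 and Q* = 224.
With the tax collected from sellers, supply shifts: Qs = 4(P − 13.5) − 68.
New equilibrium: consumers pay $79, sellers receive $65.5, Q = 194. (Wedge: Pb − Ps = 13.5.)
ΔCS is the trapezoid between Q = 194 and Q = 224 of height $6: ½ · (224 + 194) · 6 = $1254.

Consumer surplus falls by $1254.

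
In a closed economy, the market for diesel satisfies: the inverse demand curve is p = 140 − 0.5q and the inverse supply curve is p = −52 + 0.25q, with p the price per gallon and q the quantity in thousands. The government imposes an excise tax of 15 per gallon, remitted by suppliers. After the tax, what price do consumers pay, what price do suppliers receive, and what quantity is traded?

Inverting to q(p) form: qd = 280 − 2p; qs = 4p + 208.
Without the tax, 280 − 2p = 4p + 208 gives 6p = 72, so p* = 12 and q* = 256.
With the tax collected from suppliers, supply shifts: qs = 4(p − 15) + 208.
Solving gives q = 236 with consumers paying 22 and suppliers receiving 7 (the 15 wedge).

Consumers pay 22; suppliers receive 7; quantity = 236.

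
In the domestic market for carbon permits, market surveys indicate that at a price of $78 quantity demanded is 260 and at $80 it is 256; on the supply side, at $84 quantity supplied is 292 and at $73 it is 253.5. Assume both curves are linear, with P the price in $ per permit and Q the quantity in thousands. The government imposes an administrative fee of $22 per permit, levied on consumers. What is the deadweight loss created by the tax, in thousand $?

Demand slope: (256 − 260)/(80 − 78) = -2, so Qd = 416 − 2P.
Supply slope: (253.5 − 292)/(73 − 84) = 3.5, so Qs = 3.5P − 2.
Without the tax, 416 − 2P = 3.5P − 2 gives 5.5P = 418, so P* = $76 and Q* = 264.
With the tax collected from consumers, demand (in seller-price terms) shifts: Qd = 416 − 2(P + 22).
Solving gives Q = 236 with consumers paying $90 and sellers receiving $68 (the $22 wedge).
Quantity falls by |ΔQ| = |264 − 236| = 28.
DWL = ½ · t · |ΔQ| = ½ · 22 · 28 = $308.

Deadweight loss = $308 thousand.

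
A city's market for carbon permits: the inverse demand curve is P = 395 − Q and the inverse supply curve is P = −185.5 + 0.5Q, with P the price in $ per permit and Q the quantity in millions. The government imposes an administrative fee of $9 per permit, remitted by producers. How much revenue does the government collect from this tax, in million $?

Inverting to Q(P) form: Qd = 395 − P; Qs = 2P + 371.
Without the tax, 395 − P = 2P + 371 gives 3P = 24, so P* = $8 and Q* = 387.
With the tax collected from producers, supply shifts: Qs = 2(P − 9) + 371.
New equilibrium: consumers pay $14, producers receive $5, Q = 381. (Wedge: Pb − Ps = 9.)
Revenue = t · Q = 9 · 381 = $3429.

Tax revenue = $3429 million.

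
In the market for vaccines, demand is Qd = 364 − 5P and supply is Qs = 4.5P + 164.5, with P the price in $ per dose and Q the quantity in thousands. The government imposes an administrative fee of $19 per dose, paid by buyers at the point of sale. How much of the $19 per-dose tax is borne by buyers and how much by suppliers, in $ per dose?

Buyers bear $9 per dose; suppliers bear $10 per dose.

Before the tax: set 364 − 5P = 4.5P + 164.5 → P* = $21, Q* = 259.
With the tax collected from buyers, demand (in seller-price terms) shifts: Qd = 364 − 5(P + 19).
Solving gives Q = 214 with buyers paying $30 and suppliers receiving $11 (the $19 wedge).
Burden on buyers: $9; on suppliers: $10. (They sum to $19.)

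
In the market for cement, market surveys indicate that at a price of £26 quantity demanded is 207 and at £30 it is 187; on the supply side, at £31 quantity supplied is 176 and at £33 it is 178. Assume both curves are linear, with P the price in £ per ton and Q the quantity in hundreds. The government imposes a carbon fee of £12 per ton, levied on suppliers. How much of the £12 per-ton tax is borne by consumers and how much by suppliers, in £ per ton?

Demand slope: (187 − 207)/(30 − 26) = -5, so Qd = 337 − 5P.
Supply slope: (178 − 176)/(33 − 31) = 1, so Qs = P + 145.
Before the tax: set 337 − 5P = P + 145 → P* = £32, Q* = 177.
With the tax collected from suppliers, supply shifts: Qs = (P − 12) + 145.
Solving gives Q = 167 with consumers paying £34 and suppliers receiving £22 (the £12 wedge).
Burden on consumers: £2; on suppliers: £10. (They sum to £12.)
The less price-elastic side of the market bears the larger share of a per-unit tax.

Consumers bear £2 per ton; suppliers bear £10 per ton.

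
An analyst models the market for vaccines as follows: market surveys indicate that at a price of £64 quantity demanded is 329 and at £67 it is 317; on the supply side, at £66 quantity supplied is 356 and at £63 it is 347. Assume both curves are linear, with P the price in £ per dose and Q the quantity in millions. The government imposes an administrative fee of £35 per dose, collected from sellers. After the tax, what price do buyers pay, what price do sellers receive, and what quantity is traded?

Buyers pay £76; sellers receive £41; quantity = 281.

Demand slope: (317 − 329)/(67 − 64) = -4, so Qd = 585 − 4P.
Supply slope: (347 − 356)/(63 − 66) = 3, so Qs = 3P + 158.
Before the tax: set 585 − 4P = 3P + 158 → P* = £61, Q* = 341.
With the tax collected from sellers, supply shifts: Qs = 3(P − 35) + 158.
Solving gives Q = 281 with buyers paying £76 and sellers receiving £41 (the £35 wedge).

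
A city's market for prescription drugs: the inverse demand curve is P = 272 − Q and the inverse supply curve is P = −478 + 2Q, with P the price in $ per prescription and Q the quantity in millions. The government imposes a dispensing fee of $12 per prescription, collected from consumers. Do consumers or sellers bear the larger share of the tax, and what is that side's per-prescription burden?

Inverting to Q(P) form: Qd = 272 − P; Qs = 0.5P + 239.
Without the tax, 272 − P = 0.5P + 239 gives 1.5P = 33, so P* = $22 and Q* = 250.
With the tax collected from consumers, demand (in seller-price terms) shifts: Qd = 272 − (P + 12).
New equilibrium: consumers pay $26, sellers receive $14, Q = 246. (Wedge: Pb − Ps = 12.)
Per-prescription burden: consumers $4, sellers $8.
Sellers take the larger share because supply is less price-elastic here (demand slope 1 vs supply slope 0.5).

Sellers bear the larger share: $8 per prescription.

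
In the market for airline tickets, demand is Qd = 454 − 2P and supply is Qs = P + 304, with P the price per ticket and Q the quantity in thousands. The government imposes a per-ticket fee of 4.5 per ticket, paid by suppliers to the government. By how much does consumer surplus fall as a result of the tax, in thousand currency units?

Consumer surplus falls by 528.75 thousand.

Before the tax: set 454 − 2P = P + 304 → P* = 50, Q* = 354.
With the tax collected from suppliers, supply shifts: Qs = (P − 4.5) + 304.
New equilibrium: buyers pay 51.5, suppliers receive 47, Q = 351. (Wedge: Pb − Ps = 4.5.)
ΔCS is the trapezoid between Q = 351 and Q = 354 of height 1.5: ½ · (354 + 351) · 1.5 = 528.75.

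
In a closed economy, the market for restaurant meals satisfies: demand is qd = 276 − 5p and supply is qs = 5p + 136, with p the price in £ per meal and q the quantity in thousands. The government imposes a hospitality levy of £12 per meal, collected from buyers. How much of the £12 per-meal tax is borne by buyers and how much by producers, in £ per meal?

Buyers bear £6 per meal; producers bear £6 per meal.

Before the tax: set 276 − 5p = 5p + 136 → p* = £14, q* = 206.
With the tax collected from buyers, demand (in seller-price terms) shifts: qd = 276 − 5(p + 12).
Solving gives q = 176 with buyers paying £20 and producers receiving £8 (the £12 wedge).
Burden on buyers: £6; on producers: £6. (They sum to £12.)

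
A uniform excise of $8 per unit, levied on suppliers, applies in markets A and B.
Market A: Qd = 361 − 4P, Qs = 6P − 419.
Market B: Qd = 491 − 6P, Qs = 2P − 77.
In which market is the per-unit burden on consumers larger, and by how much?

Market A, by $2.8.

Market A: pre-tax P* = $78, Q* = 49; post-tax Q = 29.8; per-unit burden on consumers = $4.8.
Market B: pre-tax P* = $71, Q* = 65; post-tax Q = 53; per-unit burden on consumers = $2.
Difference: $4.8 vs $2 → market A is larger by $2.8.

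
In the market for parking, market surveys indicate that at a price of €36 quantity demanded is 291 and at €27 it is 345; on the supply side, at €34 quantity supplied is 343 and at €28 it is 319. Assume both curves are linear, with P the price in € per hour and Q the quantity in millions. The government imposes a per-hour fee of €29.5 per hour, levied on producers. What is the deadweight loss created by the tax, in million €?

Deadweight loss = €1044.3 million.

Demand slope: (345 − 291)/(27 − 36) = -6, so Qd = 507 − 6P.
Supply slope: (319 − 343)/(28 − 34) = 4, so Qs = 4P + 207.
Without the tax, 507 − 6P = 4P + 207 gives 10P = 300, so P* = €30 and Q* = 327.
With the tax collected from producers, supply shifts: Qs = 4(P − 29.5) + 207.
Solving gives Q = 256.2 with consumers paying €41.8 and producers receiving €12.3 (the €29.5 wedge).
Quantity falls by |ΔQ| = |327 − 256.2| = 70.8.
DWL = ½ · t · |ΔQ| = ½ · 29.5 · 70.8 = €1044.3.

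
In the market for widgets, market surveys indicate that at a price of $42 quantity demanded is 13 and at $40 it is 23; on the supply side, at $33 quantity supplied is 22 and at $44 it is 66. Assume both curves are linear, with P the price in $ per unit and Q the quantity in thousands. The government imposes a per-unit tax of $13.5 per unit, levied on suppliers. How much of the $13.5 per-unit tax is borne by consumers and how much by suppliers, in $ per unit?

Demand slope: (23 − 13)/(40 − 42) = -5, so Qd = 223 − 5P.
Supply slope: (66 − 22)/(44 − 33) = 4, so Qs = 4P − 110.
Without the tax, 223 − 5P = 4P − 110 gives 9P = 333, so P* = $37 and Q* = 38.
With the tax collected from suppliers, supply shifts: Qs = 4(P − 13.5) − 110.
New equilibrium: consumers pay $43, suppliers receive $29.5, Q = 8. (Wedge: Pb − Ps = 13.5.)
Burden on consumers: $6; on suppliers: $7.5. (They sum to $13.5.)

Consumers bear $6 per unit; suppliers bear $7.5 per unit.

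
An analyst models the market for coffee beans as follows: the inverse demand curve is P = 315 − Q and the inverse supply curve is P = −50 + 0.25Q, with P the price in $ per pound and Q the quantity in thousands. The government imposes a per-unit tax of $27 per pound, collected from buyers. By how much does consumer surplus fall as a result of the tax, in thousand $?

Inverting to Q(P) form: Qd = 315 − P; Qs = 4P + 200.
Before the tax: set 315 − P = 4P + 200 → P* = $23, Q* = 292.
With the tax collected from buyers, demand (in seller-price terms) shifts: Qd = 315 − (P + 27).
Solving gives Q = 270.4 with buyers paying $44.6 and sellers receiving $17.6 (the $27 wedge).
ΔCS is the trapezoid between Q = 270.4 and Q = 292 of height $21.6: ½ · (292 + 270.4) · 21.6 = $6073.92.

Consumer surplus falls by $6073.92 thousand.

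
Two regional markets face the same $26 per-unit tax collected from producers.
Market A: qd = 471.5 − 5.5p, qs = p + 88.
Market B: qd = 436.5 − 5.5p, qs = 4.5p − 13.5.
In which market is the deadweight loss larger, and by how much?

Market B, by $550.55.

Market A: pre-tax p* = $59, q* = 147; post-tax q = 125; deadweight loss = $286.
Market B: pre-tax p* = $45, q* = 189; post-tax q = 124.65; deadweight loss = $836.55.
Difference: $286 vs $836.55 → market B is larger by $550.55.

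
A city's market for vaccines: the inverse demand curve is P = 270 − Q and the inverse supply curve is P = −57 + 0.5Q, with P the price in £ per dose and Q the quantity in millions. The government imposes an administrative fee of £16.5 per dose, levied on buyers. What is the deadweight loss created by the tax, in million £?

Inverting to Q(P) form: Qd = 270 − P; Qs = 2P + 114.
Before the tax: set 270 − P = 2P + 114 → P* = £52, Q* = 218.
With the tax collected from buyers, demand (in seller-price terms) shifts: Qd = 270 − (P + 16.5).
Solving gives Q = 207 with buyers paying £63 and suppliers receiving £46.5 (the £16.5 wedge).
Quantity falls by |ΔQ| = |218 − 207| = 11.
DWL = ½ · t · |ΔQ| = ½ · 16.5 · 11 = £90.75.

Deadweight loss = £90.75 million.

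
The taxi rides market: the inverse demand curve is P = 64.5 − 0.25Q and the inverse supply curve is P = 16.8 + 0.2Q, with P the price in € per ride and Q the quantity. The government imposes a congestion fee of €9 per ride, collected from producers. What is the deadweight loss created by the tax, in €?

Rewrite in direct form: Qd = 258 − 4P and Qs = 5P − 84.
Before the tax: set 258 − 4P = 5P − 84 → P* = €38, Q* = 106.
With the tax collected from producers, supply shifts: Qs = 5(P − 9) − 84.
Solving gives Q = 86 with buyers paying €43 and producers receiving €34 (the €9 wedge).
Quantity falls by |ΔQ| = |106 − 86| = 20.
DWL = ½ · t · |ΔQ| = ½ · 9 · 20 = €90.

Deadweight loss = €90.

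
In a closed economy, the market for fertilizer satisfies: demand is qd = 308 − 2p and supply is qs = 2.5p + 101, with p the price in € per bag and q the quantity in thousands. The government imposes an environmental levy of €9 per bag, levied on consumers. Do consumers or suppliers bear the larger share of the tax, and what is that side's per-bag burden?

Without the tax, 308 − 2p = 2.5p + 101 gives 4.5p = 207, so p* = €46 and q* = 216.
With the tax collected from consumers, demand (in seller-price terms) shifts: qd = 308 − 2(p + 9).
Solving gives q = 206 with consumers paying €51 and suppliers receiving €42 (the €9 wedge).
Per-bag burden: consumers €5, suppliers €4.
Consumers take the larger share because demand is less price-elastic here (demand slope 2 vs supply slope 2.5).

Consumers bear the larger share: €5 per bag.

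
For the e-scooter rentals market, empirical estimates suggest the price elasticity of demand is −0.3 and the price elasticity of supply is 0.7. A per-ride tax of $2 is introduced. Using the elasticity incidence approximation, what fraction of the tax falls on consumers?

Incidence ratio: consumers' share ≈ εs / (εs + |εd|) = 0.7 / (0.7 + 0.3) = 0.7.
Supply is the more elastic side, so consumers bear the larger share.

Consumers' share ≈ 0.7.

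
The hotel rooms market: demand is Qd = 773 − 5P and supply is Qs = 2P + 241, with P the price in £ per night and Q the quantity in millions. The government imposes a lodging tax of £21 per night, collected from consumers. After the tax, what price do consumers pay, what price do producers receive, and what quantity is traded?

Before the tax: set 773 − 5P = 2P + 241 → P* = £76, Q* = 393.
With the tax collected from consumers, demand (in seller-price terms) shifts: Qd = 773 − 5(P + 21).
New equilibrium: consumers pay £82, producers receive £61, Q = 363. (Wedge: Pb − Ps = 21.)
The less price-elastic side of the market bears the larger share of a per-unit tax.

Consumers pay £82; producers receive £61; quantity = 363.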